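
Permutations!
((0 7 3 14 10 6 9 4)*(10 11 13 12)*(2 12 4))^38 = ((0 7 3 14 11 13 4)(2 12 10 6 9))^38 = (0 14 4 3 13 7 11)(2 6 12 9 10)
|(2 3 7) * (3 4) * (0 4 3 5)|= |(0 4 5)(2 3 7)|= 3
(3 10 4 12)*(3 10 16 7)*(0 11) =[11, 1, 2, 16, 12, 5, 6, 3, 8, 9, 4, 0, 10, 13, 14, 15, 7] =(0 11)(3 16 7)(4 12 10)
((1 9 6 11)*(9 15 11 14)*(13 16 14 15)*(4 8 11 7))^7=((1 13 16 14 9 6 15 7 4 8 11))^7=(1 7 14 11 15 16 8 6 13 4 9)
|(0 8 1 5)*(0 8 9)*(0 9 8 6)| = |(9)(0 8 1 5 6)| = 5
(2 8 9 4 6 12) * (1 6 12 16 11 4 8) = (1 6 16 11 4 12 2)(8 9) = [0, 6, 1, 3, 12, 5, 16, 7, 9, 8, 10, 4, 2, 13, 14, 15, 11]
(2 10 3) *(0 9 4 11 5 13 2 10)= (0 9 4 11 5 13 2)(3 10)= [9, 1, 0, 10, 11, 13, 6, 7, 8, 4, 3, 5, 12, 2]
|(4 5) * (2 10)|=2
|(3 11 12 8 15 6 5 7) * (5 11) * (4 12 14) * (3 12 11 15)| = 30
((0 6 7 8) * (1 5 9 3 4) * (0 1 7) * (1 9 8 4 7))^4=(1 3 5 7 8 4 9)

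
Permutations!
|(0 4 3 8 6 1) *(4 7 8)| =|(0 7 8 6 1)(3 4)| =10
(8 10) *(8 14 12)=(8 10 14 12)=[0, 1, 2, 3, 4, 5, 6, 7, 10, 9, 14, 11, 8, 13, 12]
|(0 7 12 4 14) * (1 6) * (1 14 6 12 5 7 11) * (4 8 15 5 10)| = 12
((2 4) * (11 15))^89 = (2 4)(11 15)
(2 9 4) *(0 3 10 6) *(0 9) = (0 3 10 6 9 4 2) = [3, 1, 0, 10, 2, 5, 9, 7, 8, 4, 6]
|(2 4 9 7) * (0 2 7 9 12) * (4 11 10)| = |(0 2 11 10 4 12)| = 6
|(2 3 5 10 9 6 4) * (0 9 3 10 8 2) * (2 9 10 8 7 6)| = |(0 10 3 5 7 6 4)(2 8 9)| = 21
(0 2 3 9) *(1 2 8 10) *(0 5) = (0 8 10 1 2 3 9 5) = [8, 2, 3, 9, 4, 0, 6, 7, 10, 5, 1]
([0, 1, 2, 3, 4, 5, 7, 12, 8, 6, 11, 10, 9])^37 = (6 7 12 9)(10 11)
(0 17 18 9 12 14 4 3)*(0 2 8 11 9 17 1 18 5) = [1, 18, 8, 2, 3, 0, 6, 7, 11, 12, 10, 9, 14, 13, 4, 15, 16, 5, 17] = (0 1 18 17 5)(2 8 11 9 12 14 4 3)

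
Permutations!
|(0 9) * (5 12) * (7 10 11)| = 6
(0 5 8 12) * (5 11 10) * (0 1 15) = (0 11 10 5 8 12 1 15) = [11, 15, 2, 3, 4, 8, 6, 7, 12, 9, 5, 10, 1, 13, 14, 0]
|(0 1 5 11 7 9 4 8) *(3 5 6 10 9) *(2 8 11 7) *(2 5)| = 12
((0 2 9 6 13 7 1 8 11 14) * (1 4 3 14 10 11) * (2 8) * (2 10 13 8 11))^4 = ((0 11 13 7 4 3 14)(1 10 2 9 6 8))^4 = (0 4 11 3 13 14 7)(1 6 2)(8 9 10)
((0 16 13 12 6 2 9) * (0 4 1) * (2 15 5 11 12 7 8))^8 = ((0 16 13 7 8 2 9 4 1)(5 11 12 6 15))^8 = (0 1 4 9 2 8 7 13 16)(5 6 11 15 12)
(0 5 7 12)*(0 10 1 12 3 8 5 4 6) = (0 4 6)(1 12 10)(3 8 5 7) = [4, 12, 2, 8, 6, 7, 0, 3, 5, 9, 1, 11, 10]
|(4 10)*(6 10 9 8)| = 5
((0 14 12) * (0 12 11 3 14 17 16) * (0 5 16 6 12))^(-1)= ((0 17 6 12)(3 14 11)(5 16))^(-1)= (0 12 6 17)(3 11 14)(5 16)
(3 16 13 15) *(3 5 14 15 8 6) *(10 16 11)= (3 11 10 16 13 8 6)(5 14 15)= [0, 1, 2, 11, 4, 14, 3, 7, 6, 9, 16, 10, 12, 8, 15, 5, 13]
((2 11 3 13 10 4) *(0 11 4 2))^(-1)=(0 4 2 10 13 3 11)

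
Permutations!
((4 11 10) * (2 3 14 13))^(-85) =((2 3 14 13)(4 11 10))^(-85) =(2 13 14 3)(4 10 11)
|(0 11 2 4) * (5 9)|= 4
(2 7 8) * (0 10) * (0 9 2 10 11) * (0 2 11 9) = (0 9 11 2 7 8 10) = [9, 1, 7, 3, 4, 5, 6, 8, 10, 11, 0, 2]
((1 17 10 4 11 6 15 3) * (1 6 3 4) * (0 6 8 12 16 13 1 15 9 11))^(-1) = ((0 6 9 11 3 8 12 16 13 1 17 10 15 4))^(-1) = (0 4 15 10 17 1 13 16 12 8 3 11 9 6)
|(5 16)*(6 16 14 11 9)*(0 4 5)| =|(0 4 5 14 11 9 6 16)| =8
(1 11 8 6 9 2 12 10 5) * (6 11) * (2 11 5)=(1 6 9 11 8 5)(2 12 10)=[0, 6, 12, 3, 4, 1, 9, 7, 5, 11, 2, 8, 10]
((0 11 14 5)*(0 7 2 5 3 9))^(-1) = (0 9 3 14 11)(2 7 5)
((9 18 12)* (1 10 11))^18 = ((1 10 11)(9 18 12))^18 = (18)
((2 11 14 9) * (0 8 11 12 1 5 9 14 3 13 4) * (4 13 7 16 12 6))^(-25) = ((0 8 11 3 7 16 12 1 5 9 2 6 4))^(-25) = (0 8 11 3 7 16 12 1 5 9 2 6 4)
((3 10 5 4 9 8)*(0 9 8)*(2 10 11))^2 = (2 5 8 11 10 4 3) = ((0 9)(2 10 5 4 8 3 11))^2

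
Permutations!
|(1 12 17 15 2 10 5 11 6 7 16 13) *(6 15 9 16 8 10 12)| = 14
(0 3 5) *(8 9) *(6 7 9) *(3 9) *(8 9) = (9)(0 8 6 7 3 5) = [8, 1, 2, 5, 4, 0, 7, 3, 6, 9]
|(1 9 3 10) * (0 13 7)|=12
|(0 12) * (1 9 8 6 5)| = 10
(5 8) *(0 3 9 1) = (0 3 9 1)(5 8) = [3, 0, 2, 9, 4, 8, 6, 7, 5, 1]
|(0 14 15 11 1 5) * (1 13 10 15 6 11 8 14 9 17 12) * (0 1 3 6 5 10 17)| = 6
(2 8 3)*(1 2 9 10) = (1 2 8 3 9 10) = [0, 2, 8, 9, 4, 5, 6, 7, 3, 10, 1]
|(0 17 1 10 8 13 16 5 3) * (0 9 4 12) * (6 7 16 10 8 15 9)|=|(0 17 1 8 13 10 15 9 4 12)(3 6 7 16 5)|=10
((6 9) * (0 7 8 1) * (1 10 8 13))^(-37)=(0 1 13 7)(6 9)(8 10)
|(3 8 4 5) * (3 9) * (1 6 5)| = 7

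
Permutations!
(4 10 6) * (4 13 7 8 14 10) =(6 13 7 8 14 10) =[0, 1, 2, 3, 4, 5, 13, 8, 14, 9, 6, 11, 12, 7, 10]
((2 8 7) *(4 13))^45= (4 13)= ((2 8 7)(4 13))^45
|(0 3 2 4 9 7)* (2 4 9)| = 6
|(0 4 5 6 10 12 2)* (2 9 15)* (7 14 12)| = |(0 4 5 6 10 7 14 12 9 15 2)| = 11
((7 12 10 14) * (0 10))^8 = (0 7 10 12 14)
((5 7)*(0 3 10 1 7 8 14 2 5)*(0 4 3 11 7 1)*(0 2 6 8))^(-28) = (0 3)(2 7)(4 5)(6 14 8)(10 11)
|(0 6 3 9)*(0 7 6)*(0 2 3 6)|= 5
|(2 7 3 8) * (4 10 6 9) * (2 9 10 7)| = 10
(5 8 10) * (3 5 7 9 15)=[0, 1, 2, 5, 4, 8, 6, 9, 10, 15, 7, 11, 12, 13, 14, 3]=(3 5 8 10 7 9 15)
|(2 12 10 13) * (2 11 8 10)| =4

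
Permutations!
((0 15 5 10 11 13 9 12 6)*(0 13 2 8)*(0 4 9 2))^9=(0 11 10 5 15)(2 4 12 13 8 9 6)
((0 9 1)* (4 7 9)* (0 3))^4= ((0 4 7 9 1 3))^4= (0 1 7)(3 9 4)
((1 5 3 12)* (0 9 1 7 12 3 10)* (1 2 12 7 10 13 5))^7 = ((0 9 2 12 10)(5 13))^7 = (0 2 10 9 12)(5 13)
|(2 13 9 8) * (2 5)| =5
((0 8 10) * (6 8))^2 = ((0 6 8 10))^2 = (0 8)(6 10)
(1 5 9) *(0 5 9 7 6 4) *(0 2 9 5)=(1 5 7 6 4 2 9)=[0, 5, 9, 3, 2, 7, 4, 6, 8, 1]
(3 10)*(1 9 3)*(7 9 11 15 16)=[0, 11, 2, 10, 4, 5, 6, 9, 8, 3, 1, 15, 12, 13, 14, 16, 7]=(1 11 15 16 7 9 3 10)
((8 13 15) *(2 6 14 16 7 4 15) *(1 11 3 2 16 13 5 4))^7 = ((1 11 3 2 6 14 13 16 7)(4 15 8 5))^7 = (1 16 14 2 11 7 13 6 3)(4 5 8 15)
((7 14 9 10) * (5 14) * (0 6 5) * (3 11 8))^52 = (0 14 7 5 10 6 9)(3 11 8)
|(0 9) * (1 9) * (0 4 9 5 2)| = |(0 1 5 2)(4 9)| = 4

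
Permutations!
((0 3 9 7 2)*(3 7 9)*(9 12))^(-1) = ((0 7 2)(9 12))^(-1) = (0 2 7)(9 12)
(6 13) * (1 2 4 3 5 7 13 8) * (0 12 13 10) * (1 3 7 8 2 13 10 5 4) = (0 12 10)(1 13 6 2)(3 4 7 5 8) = [12, 13, 1, 4, 7, 8, 2, 5, 3, 9, 0, 11, 10, 6]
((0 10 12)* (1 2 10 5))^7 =(0 5 1 2 10 12)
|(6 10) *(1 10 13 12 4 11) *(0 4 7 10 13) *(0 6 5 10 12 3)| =|(0 4 11 1 13 3)(5 10)(7 12)| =6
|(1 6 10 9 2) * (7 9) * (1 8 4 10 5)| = |(1 6 5)(2 8 4 10 7 9)| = 6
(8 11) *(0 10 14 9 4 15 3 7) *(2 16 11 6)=(0 10 14 9 4 15 3 7)(2 16 11 8 6)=[10, 1, 16, 7, 15, 5, 2, 0, 6, 4, 14, 8, 12, 13, 9, 3, 11]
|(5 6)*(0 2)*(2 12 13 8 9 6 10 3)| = 10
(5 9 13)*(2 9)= [0, 1, 9, 3, 4, 2, 6, 7, 8, 13, 10, 11, 12, 5]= (2 9 13 5)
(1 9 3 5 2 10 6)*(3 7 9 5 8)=(1 5 2 10 6)(3 8)(7 9)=[0, 5, 10, 8, 4, 2, 1, 9, 3, 7, 6]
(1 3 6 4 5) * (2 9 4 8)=(1 3 6 8 2 9 4 5)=[0, 3, 9, 6, 5, 1, 8, 7, 2, 4]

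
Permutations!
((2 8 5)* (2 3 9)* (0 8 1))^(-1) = (0 1 2 9 3 5 8)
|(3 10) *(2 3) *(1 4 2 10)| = |(10)(1 4 2 3)| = 4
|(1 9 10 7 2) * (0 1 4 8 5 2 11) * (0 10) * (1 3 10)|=28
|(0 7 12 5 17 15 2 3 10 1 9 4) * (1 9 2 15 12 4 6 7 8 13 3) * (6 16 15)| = |(0 8 13 3 10 9 16 15 6 7 4)(1 2)(5 17 12)| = 66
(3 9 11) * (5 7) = (3 9 11)(5 7) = [0, 1, 2, 9, 4, 7, 6, 5, 8, 11, 10, 3]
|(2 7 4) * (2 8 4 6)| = 6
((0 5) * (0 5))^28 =(5)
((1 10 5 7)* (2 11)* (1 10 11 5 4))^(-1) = ((1 11 2 5 7 10 4))^(-1) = (1 4 10 7 5 2 11)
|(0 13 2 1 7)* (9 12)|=10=|(0 13 2 1 7)(9 12)|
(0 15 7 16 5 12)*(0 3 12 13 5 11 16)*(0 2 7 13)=(0 15 13 5)(2 7)(3 12)(11 16)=[15, 1, 7, 12, 4, 0, 6, 2, 8, 9, 10, 16, 3, 5, 14, 13, 11]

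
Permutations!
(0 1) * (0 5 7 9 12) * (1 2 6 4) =(0 2 6 4 1 5 7 9 12) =[2, 5, 6, 3, 1, 7, 4, 9, 8, 12, 10, 11, 0]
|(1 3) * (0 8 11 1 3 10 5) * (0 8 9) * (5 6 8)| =|(0 9)(1 10 6 8 11)| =10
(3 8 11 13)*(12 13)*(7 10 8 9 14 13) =(3 9 14 13)(7 10 8 11 12) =[0, 1, 2, 9, 4, 5, 6, 10, 11, 14, 8, 12, 7, 3, 13]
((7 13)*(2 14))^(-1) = ((2 14)(7 13))^(-1) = (2 14)(7 13)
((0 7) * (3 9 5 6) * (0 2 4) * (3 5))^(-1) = ((0 7 2 4)(3 9)(5 6))^(-1) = (0 4 2 7)(3 9)(5 6)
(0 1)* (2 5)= (0 1)(2 5)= [1, 0, 5, 3, 4, 2]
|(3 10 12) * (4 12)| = |(3 10 4 12)| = 4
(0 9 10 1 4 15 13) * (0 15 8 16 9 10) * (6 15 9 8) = (0 10 1 4 6 15 13 9)(8 16) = [10, 4, 2, 3, 6, 5, 15, 7, 16, 0, 1, 11, 12, 9, 14, 13, 8]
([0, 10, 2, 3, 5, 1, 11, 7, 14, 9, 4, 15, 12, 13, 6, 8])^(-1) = (1 5 4 10)(6 14 8 15 11)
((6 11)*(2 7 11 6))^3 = ((2 7 11))^3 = (11)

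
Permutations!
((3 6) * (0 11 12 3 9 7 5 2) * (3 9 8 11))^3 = (0 8 9 2 6 12 5 3 11 7)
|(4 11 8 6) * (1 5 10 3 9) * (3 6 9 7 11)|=10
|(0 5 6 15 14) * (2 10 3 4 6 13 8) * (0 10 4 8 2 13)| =18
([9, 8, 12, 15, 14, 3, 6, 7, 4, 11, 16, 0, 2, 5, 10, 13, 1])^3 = (1 14)(2 12)(3 5 13 15)(4 16)(8 10)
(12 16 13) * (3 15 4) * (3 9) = [0, 1, 2, 15, 9, 5, 6, 7, 8, 3, 10, 11, 16, 12, 14, 4, 13] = (3 15 4 9)(12 16 13)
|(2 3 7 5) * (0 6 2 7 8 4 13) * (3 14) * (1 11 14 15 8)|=28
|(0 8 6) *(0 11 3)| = |(0 8 6 11 3)| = 5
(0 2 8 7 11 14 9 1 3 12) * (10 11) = (0 2 8 7 10 11 14 9 1 3 12) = [2, 3, 8, 12, 4, 5, 6, 10, 7, 1, 11, 14, 0, 13, 9]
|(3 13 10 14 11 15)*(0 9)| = 6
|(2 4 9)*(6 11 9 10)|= |(2 4 10 6 11 9)|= 6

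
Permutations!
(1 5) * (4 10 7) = (1 5)(4 10 7) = [0, 5, 2, 3, 10, 1, 6, 4, 8, 9, 7]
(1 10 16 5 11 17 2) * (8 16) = (1 10 8 16 5 11 17 2) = [0, 10, 1, 3, 4, 11, 6, 7, 16, 9, 8, 17, 12, 13, 14, 15, 5, 2]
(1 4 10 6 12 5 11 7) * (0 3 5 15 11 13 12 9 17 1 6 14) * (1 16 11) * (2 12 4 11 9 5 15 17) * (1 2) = [3, 11, 12, 15, 10, 13, 5, 6, 8, 1, 14, 7, 17, 4, 0, 2, 9, 16] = (0 3 15 2 12 17 16 9 1 11 7 6 5 13 4 10 14)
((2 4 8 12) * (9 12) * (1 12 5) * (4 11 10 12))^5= (2 11 10 12)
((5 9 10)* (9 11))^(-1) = (5 10 9 11)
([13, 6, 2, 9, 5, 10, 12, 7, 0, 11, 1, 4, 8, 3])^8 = [1, 11, 2, 12, 13, 3, 4, 7, 10, 8, 9, 0, 5, 6]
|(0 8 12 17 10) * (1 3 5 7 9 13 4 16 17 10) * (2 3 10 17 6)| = |(0 8 12 17 1 10)(2 3 5 7 9 13 4 16 6)| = 18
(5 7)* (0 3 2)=(0 3 2)(5 7)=[3, 1, 0, 2, 4, 7, 6, 5]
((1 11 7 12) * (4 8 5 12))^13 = (1 12 5 8 4 7 11)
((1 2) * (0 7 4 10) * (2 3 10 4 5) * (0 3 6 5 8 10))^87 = (0 8 3 7 10)(1 2 5 6)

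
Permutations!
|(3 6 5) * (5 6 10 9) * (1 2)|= |(1 2)(3 10 9 5)|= 4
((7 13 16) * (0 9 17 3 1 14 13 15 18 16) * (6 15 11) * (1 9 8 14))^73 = ((0 8 14 13)(3 9 17)(6 15 18 16 7 11))^73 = (0 8 14 13)(3 9 17)(6 15 18 16 7 11)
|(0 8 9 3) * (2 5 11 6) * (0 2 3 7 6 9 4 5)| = |(0 8 4 5 11 9 7 6 3 2)| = 10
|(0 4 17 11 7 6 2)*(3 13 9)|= |(0 4 17 11 7 6 2)(3 13 9)|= 21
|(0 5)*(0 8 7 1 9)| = 6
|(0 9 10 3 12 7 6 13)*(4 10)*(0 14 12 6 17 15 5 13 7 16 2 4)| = 26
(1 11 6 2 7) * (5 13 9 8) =[0, 11, 7, 3, 4, 13, 2, 1, 5, 8, 10, 6, 12, 9] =(1 11 6 2 7)(5 13 9 8)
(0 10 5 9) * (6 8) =(0 10 5 9)(6 8) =[10, 1, 2, 3, 4, 9, 8, 7, 6, 0, 5]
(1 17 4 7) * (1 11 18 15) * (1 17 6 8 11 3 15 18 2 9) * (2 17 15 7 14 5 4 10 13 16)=(18)(1 6 8 11 17 10 13 16 2 9)(3 7)(4 14 5)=[0, 6, 9, 7, 14, 4, 8, 3, 11, 1, 13, 17, 12, 16, 5, 15, 2, 10, 18]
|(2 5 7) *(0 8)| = 6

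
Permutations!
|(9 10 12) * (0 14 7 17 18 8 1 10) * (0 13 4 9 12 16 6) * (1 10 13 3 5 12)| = |(0 14 7 17 18 8 10 16 6)(1 13 4 9 3 5 12)| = 63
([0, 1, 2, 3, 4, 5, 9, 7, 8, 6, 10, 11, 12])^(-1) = [0, 1, 2, 3, 4, 5, 9, 7, 8, 6, 10, 11, 12]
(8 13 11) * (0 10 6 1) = [10, 0, 2, 3, 4, 5, 1, 7, 13, 9, 6, 8, 12, 11] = (0 10 6 1)(8 13 11)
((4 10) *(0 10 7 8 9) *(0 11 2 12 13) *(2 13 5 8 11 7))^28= (0 8 10 9 4 7 2 11 12 13 5)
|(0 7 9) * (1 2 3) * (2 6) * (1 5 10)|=6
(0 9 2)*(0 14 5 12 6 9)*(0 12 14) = [12, 1, 0, 3, 4, 14, 9, 7, 8, 2, 10, 11, 6, 13, 5] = (0 12 6 9 2)(5 14)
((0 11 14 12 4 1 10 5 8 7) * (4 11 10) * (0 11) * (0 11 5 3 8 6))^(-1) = (0 6 5 7 8 3 10)(1 4)(11 12 14)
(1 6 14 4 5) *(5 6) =(1 5)(4 6 14) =[0, 5, 2, 3, 6, 1, 14, 7, 8, 9, 10, 11, 12, 13, 4]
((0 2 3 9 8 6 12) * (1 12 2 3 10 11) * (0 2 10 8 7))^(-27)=((0 3 9 7)(1 12 2 8 6 10 11))^(-27)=(0 3 9 7)(1 12 2 8 6 10 11)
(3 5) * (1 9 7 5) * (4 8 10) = (1 9 7 5 3)(4 8 10) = [0, 9, 2, 1, 8, 3, 6, 5, 10, 7, 4]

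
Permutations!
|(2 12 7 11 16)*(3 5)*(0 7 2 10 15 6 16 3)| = |(0 7 11 3 5)(2 12)(6 16 10 15)| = 20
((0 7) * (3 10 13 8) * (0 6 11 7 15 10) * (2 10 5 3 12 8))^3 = ((0 15 5 3)(2 10 13)(6 11 7)(8 12))^3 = (0 3 5 15)(8 12)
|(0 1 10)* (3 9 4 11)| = |(0 1 10)(3 9 4 11)| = 12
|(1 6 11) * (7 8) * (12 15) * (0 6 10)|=|(0 6 11 1 10)(7 8)(12 15)|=10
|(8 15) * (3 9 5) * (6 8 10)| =12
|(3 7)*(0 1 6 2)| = 4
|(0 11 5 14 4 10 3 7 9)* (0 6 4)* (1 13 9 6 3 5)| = 12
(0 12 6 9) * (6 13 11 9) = (0 12 13 11 9) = [12, 1, 2, 3, 4, 5, 6, 7, 8, 0, 10, 9, 13, 11]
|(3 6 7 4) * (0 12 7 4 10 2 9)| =|(0 12 7 10 2 9)(3 6 4)| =6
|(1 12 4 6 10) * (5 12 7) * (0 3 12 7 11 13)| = 18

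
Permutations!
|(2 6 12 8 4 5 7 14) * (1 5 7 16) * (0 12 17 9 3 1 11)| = 15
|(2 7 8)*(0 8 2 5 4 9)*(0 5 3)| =6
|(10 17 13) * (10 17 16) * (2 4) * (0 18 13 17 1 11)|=|(0 18 13 1 11)(2 4)(10 16)|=10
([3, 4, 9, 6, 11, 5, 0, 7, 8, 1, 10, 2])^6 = (1 4 11 2 9)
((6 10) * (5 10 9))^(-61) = ((5 10 6 9))^(-61) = (5 9 6 10)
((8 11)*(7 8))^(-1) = ((7 8 11))^(-1) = (7 11 8)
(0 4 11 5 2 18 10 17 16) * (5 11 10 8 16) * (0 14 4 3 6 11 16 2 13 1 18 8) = [3, 18, 8, 6, 10, 13, 11, 7, 2, 9, 17, 16, 12, 1, 4, 15, 14, 5, 0] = (0 3 6 11 16 14 4 10 17 5 13 1 18)(2 8)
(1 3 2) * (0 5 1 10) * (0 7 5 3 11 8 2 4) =(0 3 4)(1 11 8 2 10 7 5) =[3, 11, 10, 4, 0, 1, 6, 5, 2, 9, 7, 8]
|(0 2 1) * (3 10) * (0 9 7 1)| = |(0 2)(1 9 7)(3 10)| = 6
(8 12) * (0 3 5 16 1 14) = (0 3 5 16 1 14)(8 12) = [3, 14, 2, 5, 4, 16, 6, 7, 12, 9, 10, 11, 8, 13, 0, 15, 1]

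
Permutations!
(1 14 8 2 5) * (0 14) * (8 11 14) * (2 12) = [8, 0, 5, 3, 4, 1, 6, 7, 12, 9, 10, 14, 2, 13, 11] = (0 8 12 2 5 1)(11 14)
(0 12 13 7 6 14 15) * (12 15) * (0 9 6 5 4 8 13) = [15, 1, 2, 3, 8, 4, 14, 5, 13, 6, 10, 11, 0, 7, 12, 9] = (0 15 9 6 14 12)(4 8 13 7 5)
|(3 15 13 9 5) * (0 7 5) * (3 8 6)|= |(0 7 5 8 6 3 15 13 9)|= 9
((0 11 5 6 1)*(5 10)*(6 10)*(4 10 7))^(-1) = (0 1 6 11)(4 7 5 10)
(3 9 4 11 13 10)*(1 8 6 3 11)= [0, 8, 2, 9, 1, 5, 3, 7, 6, 4, 11, 13, 12, 10]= (1 8 6 3 9 4)(10 11 13)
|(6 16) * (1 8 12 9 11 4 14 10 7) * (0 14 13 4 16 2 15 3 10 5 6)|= |(0 14 5 6 2 15 3 10 7 1 8 12 9 11 16)(4 13)|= 30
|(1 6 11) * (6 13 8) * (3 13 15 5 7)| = |(1 15 5 7 3 13 8 6 11)| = 9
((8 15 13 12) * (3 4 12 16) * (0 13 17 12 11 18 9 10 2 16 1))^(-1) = ((0 13 1)(2 16 3 4 11 18 9 10)(8 15 17 12))^(-1) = (0 1 13)(2 10 9 18 11 4 3 16)(8 12 17 15)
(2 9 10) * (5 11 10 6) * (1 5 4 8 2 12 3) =(1 5 11 10 12 3)(2 9 6 4 8) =[0, 5, 9, 1, 8, 11, 4, 7, 2, 6, 12, 10, 3]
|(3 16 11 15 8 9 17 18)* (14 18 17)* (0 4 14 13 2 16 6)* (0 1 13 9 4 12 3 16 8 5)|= 15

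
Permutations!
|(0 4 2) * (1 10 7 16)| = |(0 4 2)(1 10 7 16)| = 12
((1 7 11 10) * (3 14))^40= (14)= ((1 7 11 10)(3 14))^40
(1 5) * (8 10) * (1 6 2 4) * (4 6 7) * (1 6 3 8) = (1 5 7 4 6 2 3 8 10) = [0, 5, 3, 8, 6, 7, 2, 4, 10, 9, 1]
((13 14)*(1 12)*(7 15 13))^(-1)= (1 12)(7 14 13 15)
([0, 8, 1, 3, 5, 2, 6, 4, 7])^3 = (1 4)(2 7)(5 8)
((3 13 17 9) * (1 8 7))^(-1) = (1 7 8)(3 9 17 13)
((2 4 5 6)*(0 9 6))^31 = (0 9 6 2 4 5)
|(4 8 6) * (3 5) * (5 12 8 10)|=7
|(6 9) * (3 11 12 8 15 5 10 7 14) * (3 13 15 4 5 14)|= 24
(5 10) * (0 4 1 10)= [4, 10, 2, 3, 1, 0, 6, 7, 8, 9, 5]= (0 4 1 10 5)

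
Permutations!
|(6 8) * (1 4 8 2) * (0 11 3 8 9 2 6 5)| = 20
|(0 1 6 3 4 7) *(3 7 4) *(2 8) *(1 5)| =10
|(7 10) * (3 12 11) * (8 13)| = 6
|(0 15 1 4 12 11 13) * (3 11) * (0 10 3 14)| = 12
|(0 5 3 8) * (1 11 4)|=|(0 5 3 8)(1 11 4)|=12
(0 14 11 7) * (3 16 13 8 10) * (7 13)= (0 14 11 13 8 10 3 16 7)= [14, 1, 2, 16, 4, 5, 6, 0, 10, 9, 3, 13, 12, 8, 11, 15, 7]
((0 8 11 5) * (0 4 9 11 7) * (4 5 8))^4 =(0 8 9)(4 7 11) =((0 4 9 11 8 7))^4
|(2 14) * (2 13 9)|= 4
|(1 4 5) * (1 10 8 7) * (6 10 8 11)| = |(1 4 5 8 7)(6 10 11)| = 15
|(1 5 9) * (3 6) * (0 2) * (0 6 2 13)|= 6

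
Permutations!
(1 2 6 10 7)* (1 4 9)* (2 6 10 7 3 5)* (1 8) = (1 6 7 4 9 8)(2 10 3 5) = [0, 6, 10, 5, 9, 2, 7, 4, 1, 8, 3]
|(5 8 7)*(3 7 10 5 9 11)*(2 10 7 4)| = |(2 10 5 8 7 9 11 3 4)| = 9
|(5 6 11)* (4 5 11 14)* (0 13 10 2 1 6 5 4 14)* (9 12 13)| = 8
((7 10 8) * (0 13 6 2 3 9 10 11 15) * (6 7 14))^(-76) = (0 15 11 7 13)(2 3 9 10 8 14 6)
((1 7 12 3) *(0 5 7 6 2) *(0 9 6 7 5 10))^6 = (1 12)(3 7)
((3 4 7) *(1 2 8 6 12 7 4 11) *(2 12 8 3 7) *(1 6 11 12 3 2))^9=((1 3 12)(6 8 11))^9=(12)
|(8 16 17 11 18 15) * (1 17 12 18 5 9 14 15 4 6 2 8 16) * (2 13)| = 15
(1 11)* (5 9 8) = (1 11)(5 9 8) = [0, 11, 2, 3, 4, 9, 6, 7, 5, 8, 10, 1]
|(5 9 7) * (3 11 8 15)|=|(3 11 8 15)(5 9 7)|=12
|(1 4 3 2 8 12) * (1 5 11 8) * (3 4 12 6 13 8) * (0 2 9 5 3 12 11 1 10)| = |(0 2 10)(1 11 12 3 9 5)(6 13 8)| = 6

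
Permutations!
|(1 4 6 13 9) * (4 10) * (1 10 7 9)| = |(1 7 9 10 4 6 13)| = 7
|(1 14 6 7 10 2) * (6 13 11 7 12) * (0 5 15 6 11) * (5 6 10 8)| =|(0 6 12 11 7 8 5 15 10 2 1 14 13)| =13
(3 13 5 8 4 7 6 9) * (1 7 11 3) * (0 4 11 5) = (0 4 5 8 11 3 13)(1 7 6 9) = [4, 7, 2, 13, 5, 8, 9, 6, 11, 1, 10, 3, 12, 0]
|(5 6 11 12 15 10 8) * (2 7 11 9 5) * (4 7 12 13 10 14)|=30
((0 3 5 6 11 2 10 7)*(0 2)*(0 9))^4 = (0 11 5)(2 10 7)(3 9 6)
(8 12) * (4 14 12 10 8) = (4 14 12)(8 10) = [0, 1, 2, 3, 14, 5, 6, 7, 10, 9, 8, 11, 4, 13, 12]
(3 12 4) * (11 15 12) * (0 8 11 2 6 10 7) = (0 8 11 15 12 4 3 2 6 10 7) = [8, 1, 6, 2, 3, 5, 10, 0, 11, 9, 7, 15, 4, 13, 14, 12]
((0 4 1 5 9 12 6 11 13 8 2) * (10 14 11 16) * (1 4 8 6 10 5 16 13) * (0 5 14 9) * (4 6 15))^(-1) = (0 5 2 8)(1 11 14 16)(4 15 13 6)(9 10 12)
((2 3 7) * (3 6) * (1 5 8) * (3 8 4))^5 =(1 2 4 8 7 5 6 3)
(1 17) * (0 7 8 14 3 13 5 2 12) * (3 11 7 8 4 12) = (0 8 14 11 7 4 12)(1 17)(2 3 13 5) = [8, 17, 3, 13, 12, 2, 6, 4, 14, 9, 10, 7, 0, 5, 11, 15, 16, 1]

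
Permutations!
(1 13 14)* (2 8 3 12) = [0, 13, 8, 12, 4, 5, 6, 7, 3, 9, 10, 11, 2, 14, 1] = (1 13 14)(2 8 3 12)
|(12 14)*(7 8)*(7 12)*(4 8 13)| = 6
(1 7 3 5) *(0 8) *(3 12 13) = [8, 7, 2, 5, 4, 1, 6, 12, 0, 9, 10, 11, 13, 3] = (0 8)(1 7 12 13 3 5)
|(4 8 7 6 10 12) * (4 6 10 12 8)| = |(6 12)(7 10 8)| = 6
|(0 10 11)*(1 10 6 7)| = |(0 6 7 1 10 11)| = 6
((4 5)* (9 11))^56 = (11)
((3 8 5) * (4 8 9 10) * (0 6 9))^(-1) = (0 3 5 8 4 10 9 6)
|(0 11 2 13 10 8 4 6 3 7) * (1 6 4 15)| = |(0 11 2 13 10 8 15 1 6 3 7)| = 11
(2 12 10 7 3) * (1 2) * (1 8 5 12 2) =(3 8 5 12 10 7) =[0, 1, 2, 8, 4, 12, 6, 3, 5, 9, 7, 11, 10]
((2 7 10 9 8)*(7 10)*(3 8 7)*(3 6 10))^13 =(2 3 8)(6 10 9 7)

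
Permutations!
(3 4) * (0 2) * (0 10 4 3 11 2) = (2 10 4 11) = [0, 1, 10, 3, 11, 5, 6, 7, 8, 9, 4, 2]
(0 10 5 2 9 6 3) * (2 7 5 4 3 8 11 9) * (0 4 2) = (0 10 2)(3 4)(5 7)(6 8 11 9) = [10, 1, 0, 4, 3, 7, 8, 5, 11, 6, 2, 9]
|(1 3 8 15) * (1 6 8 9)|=3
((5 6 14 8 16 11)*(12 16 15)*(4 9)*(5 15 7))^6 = ((4 9)(5 6 14 8 7)(11 15 12 16))^6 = (5 6 14 8 7)(11 12)(15 16)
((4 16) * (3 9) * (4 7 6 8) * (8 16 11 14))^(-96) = (16)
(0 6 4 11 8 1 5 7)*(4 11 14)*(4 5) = (0 6 11 8 1 4 14 5 7) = [6, 4, 2, 3, 14, 7, 11, 0, 1, 9, 10, 8, 12, 13, 5]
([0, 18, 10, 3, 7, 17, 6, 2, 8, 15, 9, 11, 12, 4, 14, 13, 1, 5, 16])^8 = [0, 16, 10, 3, 7, 5, 6, 2, 8, 15, 9, 11, 12, 4, 14, 13, 18, 17, 1]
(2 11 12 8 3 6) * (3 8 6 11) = (2 3 11 12 6) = [0, 1, 3, 11, 4, 5, 2, 7, 8, 9, 10, 12, 6]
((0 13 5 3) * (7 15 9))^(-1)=(0 3 5 13)(7 9 15)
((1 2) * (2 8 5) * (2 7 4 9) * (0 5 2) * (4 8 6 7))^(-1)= ((0 5 4 9)(1 6 7 8 2))^(-1)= (0 9 4 5)(1 2 8 7 6)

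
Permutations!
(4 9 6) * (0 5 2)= (0 5 2)(4 9 6)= [5, 1, 0, 3, 9, 2, 4, 7, 8, 6]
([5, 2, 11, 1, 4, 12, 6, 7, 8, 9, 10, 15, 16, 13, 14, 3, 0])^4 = (16)(1 3 15 11 2)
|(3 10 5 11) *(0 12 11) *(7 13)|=|(0 12 11 3 10 5)(7 13)|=6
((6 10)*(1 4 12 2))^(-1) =(1 2 12 4)(6 10)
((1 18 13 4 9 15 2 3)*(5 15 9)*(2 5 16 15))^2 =(1 13 16 5 3 18 4 15 2)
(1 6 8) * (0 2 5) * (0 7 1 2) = [0, 6, 5, 3, 4, 7, 8, 1, 2] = (1 6 8 2 5 7)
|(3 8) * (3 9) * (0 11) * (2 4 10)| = 6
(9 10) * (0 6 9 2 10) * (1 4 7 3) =[6, 4, 10, 1, 7, 5, 9, 3, 8, 0, 2] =(0 6 9)(1 4 7 3)(2 10)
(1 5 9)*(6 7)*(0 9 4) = [9, 5, 2, 3, 0, 4, 7, 6, 8, 1] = (0 9 1 5 4)(6 7)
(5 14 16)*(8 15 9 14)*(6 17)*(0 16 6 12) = (0 16 5 8 15 9 14 6 17 12) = [16, 1, 2, 3, 4, 8, 17, 7, 15, 14, 10, 11, 0, 13, 6, 9, 5, 12]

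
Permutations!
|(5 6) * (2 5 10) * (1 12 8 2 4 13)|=9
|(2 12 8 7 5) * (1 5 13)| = 7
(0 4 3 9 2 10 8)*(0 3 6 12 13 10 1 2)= (0 4 6 12 13 10 8 3 9)(1 2)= [4, 2, 1, 9, 6, 5, 12, 7, 3, 0, 8, 11, 13, 10]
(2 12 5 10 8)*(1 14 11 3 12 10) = (1 14 11 3 12 5)(2 10 8) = [0, 14, 10, 12, 4, 1, 6, 7, 2, 9, 8, 3, 5, 13, 11]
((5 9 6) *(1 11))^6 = ((1 11)(5 9 6))^6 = (11)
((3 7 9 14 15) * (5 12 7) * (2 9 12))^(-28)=(2 14 3)(5 9 15)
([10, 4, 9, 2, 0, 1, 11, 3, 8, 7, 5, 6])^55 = (2 3 7 9)(6 11)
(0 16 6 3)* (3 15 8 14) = [16, 1, 2, 0, 4, 5, 15, 7, 14, 9, 10, 11, 12, 13, 3, 8, 6] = (0 16 6 15 8 14 3)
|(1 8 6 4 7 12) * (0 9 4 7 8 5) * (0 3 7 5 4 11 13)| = |(0 9 11 13)(1 4 8 6 5 3 7 12)| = 8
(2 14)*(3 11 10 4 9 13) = (2 14)(3 11 10 4 9 13) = [0, 1, 14, 11, 9, 5, 6, 7, 8, 13, 4, 10, 12, 3, 2]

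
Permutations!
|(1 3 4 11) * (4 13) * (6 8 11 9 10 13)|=20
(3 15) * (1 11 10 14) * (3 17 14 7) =[0, 11, 2, 15, 4, 5, 6, 3, 8, 9, 7, 10, 12, 13, 1, 17, 16, 14] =(1 11 10 7 3 15 17 14)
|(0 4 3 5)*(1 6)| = |(0 4 3 5)(1 6)| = 4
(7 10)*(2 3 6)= [0, 1, 3, 6, 4, 5, 2, 10, 8, 9, 7]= (2 3 6)(7 10)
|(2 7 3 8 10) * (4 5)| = 10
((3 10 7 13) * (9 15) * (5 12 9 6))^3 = ((3 10 7 13)(5 12 9 15 6))^3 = (3 13 7 10)(5 15 12 6 9)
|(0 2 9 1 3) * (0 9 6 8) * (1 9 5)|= 12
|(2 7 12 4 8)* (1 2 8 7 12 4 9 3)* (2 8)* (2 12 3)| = |(1 8 12 9 2 3)(4 7)| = 6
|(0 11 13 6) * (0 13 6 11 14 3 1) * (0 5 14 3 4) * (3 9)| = |(0 9 3 1 5 14 4)(6 13 11)| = 21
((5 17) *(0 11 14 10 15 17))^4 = ((0 11 14 10 15 17 5))^4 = (0 15 11 17 14 5 10)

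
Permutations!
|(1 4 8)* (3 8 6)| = 5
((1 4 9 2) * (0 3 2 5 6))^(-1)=(0 6 5 9 4 1 2 3)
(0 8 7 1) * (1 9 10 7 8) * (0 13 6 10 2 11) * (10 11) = (0 1 13 6 11)(2 10 7 9) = [1, 13, 10, 3, 4, 5, 11, 9, 8, 2, 7, 0, 12, 6]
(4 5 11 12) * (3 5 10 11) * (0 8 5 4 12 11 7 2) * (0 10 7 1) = [8, 0, 10, 4, 7, 3, 6, 2, 5, 9, 1, 11, 12] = (12)(0 8 5 3 4 7 2 10 1)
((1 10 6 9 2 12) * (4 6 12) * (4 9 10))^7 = (1 6 12 4 10)(2 9)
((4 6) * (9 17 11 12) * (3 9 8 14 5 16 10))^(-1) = (3 10 16 5 14 8 12 11 17 9)(4 6)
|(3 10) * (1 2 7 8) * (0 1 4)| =|(0 1 2 7 8 4)(3 10)| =6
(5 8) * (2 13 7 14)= [0, 1, 13, 3, 4, 8, 6, 14, 5, 9, 10, 11, 12, 7, 2]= (2 13 7 14)(5 8)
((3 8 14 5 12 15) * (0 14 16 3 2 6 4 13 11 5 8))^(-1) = (0 3 16 8 14)(2 15 12 5 11 13 4 6)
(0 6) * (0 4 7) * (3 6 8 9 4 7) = [8, 1, 2, 6, 3, 5, 7, 0, 9, 4] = (0 8 9 4 3 6 7)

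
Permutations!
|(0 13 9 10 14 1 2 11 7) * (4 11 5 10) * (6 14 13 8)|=13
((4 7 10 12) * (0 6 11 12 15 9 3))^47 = ((0 6 11 12 4 7 10 15 9 3))^47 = (0 15 4 6 9 7 11 3 10 12)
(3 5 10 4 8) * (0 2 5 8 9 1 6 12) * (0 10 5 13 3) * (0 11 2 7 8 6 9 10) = (0 7 8 11 2 13 3 6 12)(1 9)(4 10) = [7, 9, 13, 6, 10, 5, 12, 8, 11, 1, 4, 2, 0, 3]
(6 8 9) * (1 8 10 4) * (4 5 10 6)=(1 8 9 4)(5 10)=[0, 8, 2, 3, 1, 10, 6, 7, 9, 4, 5]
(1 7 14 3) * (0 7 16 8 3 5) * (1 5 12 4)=(0 7 14 12 4 1 16 8 3 5)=[7, 16, 2, 5, 1, 0, 6, 14, 3, 9, 10, 11, 4, 13, 12, 15, 8]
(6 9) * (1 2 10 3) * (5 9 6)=(1 2 10 3)(5 9)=[0, 2, 10, 1, 4, 9, 6, 7, 8, 5, 3]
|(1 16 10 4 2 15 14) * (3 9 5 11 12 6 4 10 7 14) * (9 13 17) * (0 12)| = |(0 12 6 4 2 15 3 13 17 9 5 11)(1 16 7 14)| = 12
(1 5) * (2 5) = (1 2 5) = [0, 2, 5, 3, 4, 1]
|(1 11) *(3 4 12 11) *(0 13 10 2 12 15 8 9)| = |(0 13 10 2 12 11 1 3 4 15 8 9)| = 12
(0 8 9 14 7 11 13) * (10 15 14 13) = (0 8 9 13)(7 11 10 15 14) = [8, 1, 2, 3, 4, 5, 6, 11, 9, 13, 15, 10, 12, 0, 7, 14]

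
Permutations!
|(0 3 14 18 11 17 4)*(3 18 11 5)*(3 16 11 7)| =21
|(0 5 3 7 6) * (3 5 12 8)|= 6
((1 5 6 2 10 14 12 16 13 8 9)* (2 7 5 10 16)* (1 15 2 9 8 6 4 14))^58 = (2 6 4 9 16 7 14 15 13 5 12)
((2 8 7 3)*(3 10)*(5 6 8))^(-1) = ((2 5 6 8 7 10 3))^(-1) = (2 3 10 7 8 6 5)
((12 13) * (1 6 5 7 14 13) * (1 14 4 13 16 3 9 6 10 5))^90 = ((1 10 5 7 4 13 12 14 16 3 9 6))^90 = (1 12)(3 7)(4 9)(5 16)(6 13)(10 14)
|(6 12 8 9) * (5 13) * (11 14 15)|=|(5 13)(6 12 8 9)(11 14 15)|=12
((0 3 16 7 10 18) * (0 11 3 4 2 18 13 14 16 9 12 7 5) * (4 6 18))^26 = (18)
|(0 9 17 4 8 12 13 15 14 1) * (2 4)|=11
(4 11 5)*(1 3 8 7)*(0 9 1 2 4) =(0 9 1 3 8 7 2 4 11 5) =[9, 3, 4, 8, 11, 0, 6, 2, 7, 1, 10, 5]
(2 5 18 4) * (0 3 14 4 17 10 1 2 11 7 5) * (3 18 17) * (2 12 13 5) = [18, 12, 0, 14, 11, 17, 6, 2, 8, 9, 1, 7, 13, 5, 4, 15, 16, 10, 3] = (0 18 3 14 4 11 7 2)(1 12 13 5 17 10)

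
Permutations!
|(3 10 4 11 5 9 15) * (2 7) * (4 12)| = |(2 7)(3 10 12 4 11 5 9 15)| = 8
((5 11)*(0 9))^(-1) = ((0 9)(5 11))^(-1) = (0 9)(5 11)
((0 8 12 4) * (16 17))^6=(17)(0 12)(4 8)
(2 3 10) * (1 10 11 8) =(1 10 2 3 11 8) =[0, 10, 3, 11, 4, 5, 6, 7, 1, 9, 2, 8]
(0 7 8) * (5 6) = (0 7 8)(5 6) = [7, 1, 2, 3, 4, 6, 5, 8, 0]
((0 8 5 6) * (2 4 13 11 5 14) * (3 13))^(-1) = (0 6 5 11 13 3 4 2 14 8) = ((0 8 14 2 4 3 13 11 5 6))^(-1)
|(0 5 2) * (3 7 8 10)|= 12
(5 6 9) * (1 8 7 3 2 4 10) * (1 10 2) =(10)(1 8 7 3)(2 4)(5 6 9) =[0, 8, 4, 1, 2, 6, 9, 3, 7, 5, 10]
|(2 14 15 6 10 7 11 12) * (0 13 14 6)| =12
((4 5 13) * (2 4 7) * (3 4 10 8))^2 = (2 8 4 13)(3 5 7 10)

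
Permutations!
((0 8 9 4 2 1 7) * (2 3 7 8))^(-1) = ((0 2 1 8 9 4 3 7))^(-1) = (0 7 3 4 9 8 1 2)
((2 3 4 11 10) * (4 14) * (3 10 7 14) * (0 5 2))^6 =(0 2)(4 7)(5 10)(11 14)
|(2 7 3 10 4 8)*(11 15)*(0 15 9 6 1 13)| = 42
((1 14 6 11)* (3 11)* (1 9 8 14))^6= ((3 11 9 8 14 6))^6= (14)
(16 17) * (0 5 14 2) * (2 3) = (0 5 14 3 2)(16 17) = [5, 1, 0, 2, 4, 14, 6, 7, 8, 9, 10, 11, 12, 13, 3, 15, 17, 16]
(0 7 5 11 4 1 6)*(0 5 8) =[7, 6, 2, 3, 1, 11, 5, 8, 0, 9, 10, 4] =(0 7 8)(1 6 5 11 4)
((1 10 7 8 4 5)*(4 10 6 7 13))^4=(1 10)(4 7)(5 8)(6 13)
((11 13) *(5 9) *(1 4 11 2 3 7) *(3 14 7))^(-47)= (1 11 2 7 4 13 14)(5 9)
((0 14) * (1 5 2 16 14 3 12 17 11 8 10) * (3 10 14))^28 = ((0 10 1 5 2 16 3 12 17 11 8 14))^28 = (0 2 17)(1 3 8)(5 12 14)(10 16 11)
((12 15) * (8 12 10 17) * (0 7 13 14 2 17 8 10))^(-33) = ((0 7 13 14 2 17 10 8 12 15))^(-33) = (0 8 2 7 12 17 13 15 10 14)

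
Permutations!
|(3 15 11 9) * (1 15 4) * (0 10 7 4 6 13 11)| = |(0 10 7 4 1 15)(3 6 13 11 9)| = 30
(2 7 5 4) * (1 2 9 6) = (1 2 7 5 4 9 6) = [0, 2, 7, 3, 9, 4, 1, 5, 8, 6]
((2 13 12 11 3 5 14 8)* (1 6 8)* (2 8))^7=((1 6 2 13 12 11 3 5 14))^7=(1 5 11 13 6 14 3 12 2)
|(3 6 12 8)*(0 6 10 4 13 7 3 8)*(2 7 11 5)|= 24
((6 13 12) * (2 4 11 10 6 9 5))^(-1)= ((2 4 11 10 6 13 12 9 5))^(-1)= (2 5 9 12 13 6 10 11 4)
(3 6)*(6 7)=(3 7 6)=[0, 1, 2, 7, 4, 5, 3, 6]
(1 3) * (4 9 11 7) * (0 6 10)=(0 6 10)(1 3)(4 9 11 7)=[6, 3, 2, 1, 9, 5, 10, 4, 8, 11, 0, 7]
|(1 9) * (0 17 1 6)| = 5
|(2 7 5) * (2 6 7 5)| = 4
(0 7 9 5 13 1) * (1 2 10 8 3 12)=(0 7 9 5 13 2 10 8 3 12 1)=[7, 0, 10, 12, 4, 13, 6, 9, 3, 5, 8, 11, 1, 2]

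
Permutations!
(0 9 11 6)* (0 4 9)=[0, 1, 2, 3, 9, 5, 4, 7, 8, 11, 10, 6]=(4 9 11 6)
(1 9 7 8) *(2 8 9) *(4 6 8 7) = (1 2 7 9 4 6 8) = [0, 2, 7, 3, 6, 5, 8, 9, 1, 4]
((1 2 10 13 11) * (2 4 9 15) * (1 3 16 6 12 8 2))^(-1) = ((1 4 9 15)(2 10 13 11 3 16 6 12 8))^(-1) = (1 15 9 4)(2 8 12 6 16 3 11 13 10)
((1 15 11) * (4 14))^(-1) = (1 11 15)(4 14)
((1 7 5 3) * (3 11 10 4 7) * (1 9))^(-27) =(4 11 7 10 5)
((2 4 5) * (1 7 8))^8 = (1 8 7)(2 5 4)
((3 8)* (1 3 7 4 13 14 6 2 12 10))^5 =(1 13 10 4 12 7 2 8 6 3 14)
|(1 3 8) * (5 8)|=|(1 3 5 8)|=4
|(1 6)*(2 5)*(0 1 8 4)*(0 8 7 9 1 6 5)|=|(0 6 7 9 1 5 2)(4 8)|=14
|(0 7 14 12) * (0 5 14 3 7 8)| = 6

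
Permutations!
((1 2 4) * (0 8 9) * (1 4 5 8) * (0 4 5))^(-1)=(0 2 1)(4 9 8 5)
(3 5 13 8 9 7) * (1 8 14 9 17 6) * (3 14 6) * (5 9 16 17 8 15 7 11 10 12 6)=(1 15 7 14 16 17 3 9 11 10 12 6)(5 13)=[0, 15, 2, 9, 4, 13, 1, 14, 8, 11, 12, 10, 6, 5, 16, 7, 17, 3]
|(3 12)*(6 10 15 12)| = 5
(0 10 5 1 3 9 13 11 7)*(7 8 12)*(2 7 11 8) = (0 10 5 1 3 9 13 8 12 11 2 7) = [10, 3, 7, 9, 4, 1, 6, 0, 12, 13, 5, 2, 11, 8]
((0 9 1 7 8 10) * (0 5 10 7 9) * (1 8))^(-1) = ((1 9 8 7)(5 10))^(-1) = (1 7 8 9)(5 10)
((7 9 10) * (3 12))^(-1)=((3 12)(7 9 10))^(-1)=(3 12)(7 10 9)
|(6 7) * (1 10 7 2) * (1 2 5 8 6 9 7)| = |(1 10)(5 8 6)(7 9)| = 6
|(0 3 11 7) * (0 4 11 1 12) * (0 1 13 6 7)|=14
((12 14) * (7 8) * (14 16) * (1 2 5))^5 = (1 5 2)(7 8)(12 14 16)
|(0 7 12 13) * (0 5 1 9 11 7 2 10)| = 21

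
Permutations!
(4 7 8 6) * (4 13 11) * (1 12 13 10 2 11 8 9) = (1 12 13 8 6 10 2 11 4 7 9) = [0, 12, 11, 3, 7, 5, 10, 9, 6, 1, 2, 4, 13, 8]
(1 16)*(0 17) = [17, 16, 2, 3, 4, 5, 6, 7, 8, 9, 10, 11, 12, 13, 14, 15, 1, 0] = (0 17)(1 16)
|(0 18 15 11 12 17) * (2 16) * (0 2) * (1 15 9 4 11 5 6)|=|(0 18 9 4 11 12 17 2 16)(1 15 5 6)|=36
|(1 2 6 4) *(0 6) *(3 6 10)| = 7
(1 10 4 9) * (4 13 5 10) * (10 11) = (1 4 9)(5 11 10 13) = [0, 4, 2, 3, 9, 11, 6, 7, 8, 1, 13, 10, 12, 5]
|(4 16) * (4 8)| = 3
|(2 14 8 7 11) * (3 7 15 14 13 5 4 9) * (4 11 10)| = 60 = |(2 13 5 11)(3 7 10 4 9)(8 15 14)|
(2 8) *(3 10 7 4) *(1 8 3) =(1 8 2 3 10 7 4) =[0, 8, 3, 10, 1, 5, 6, 4, 2, 9, 7]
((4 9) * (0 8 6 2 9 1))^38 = ((0 8 6 2 9 4 1))^38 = (0 2 1 6 4 8 9)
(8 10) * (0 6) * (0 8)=(0 6 8 10)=[6, 1, 2, 3, 4, 5, 8, 7, 10, 9, 0]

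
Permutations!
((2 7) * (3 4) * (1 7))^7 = ((1 7 2)(3 4))^7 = (1 7 2)(3 4)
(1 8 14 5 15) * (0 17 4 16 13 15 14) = [17, 8, 2, 3, 16, 14, 6, 7, 0, 9, 10, 11, 12, 15, 5, 1, 13, 4] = (0 17 4 16 13 15 1 8)(5 14)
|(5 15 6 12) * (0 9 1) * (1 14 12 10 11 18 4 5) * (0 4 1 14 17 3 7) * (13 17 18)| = |(0 9 18 1 4 5 15 6 10 11 13 17 3 7)(12 14)| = 14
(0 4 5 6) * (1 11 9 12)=(0 4 5 6)(1 11 9 12)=[4, 11, 2, 3, 5, 6, 0, 7, 8, 12, 10, 9, 1]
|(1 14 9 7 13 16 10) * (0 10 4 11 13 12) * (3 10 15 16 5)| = 14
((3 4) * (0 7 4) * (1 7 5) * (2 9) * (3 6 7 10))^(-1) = ((0 5 1 10 3)(2 9)(4 6 7))^(-1) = (0 3 10 1 5)(2 9)(4 7 6)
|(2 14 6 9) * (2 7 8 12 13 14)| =|(6 9 7 8 12 13 14)| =7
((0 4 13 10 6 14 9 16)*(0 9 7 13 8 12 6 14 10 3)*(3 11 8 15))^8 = (16)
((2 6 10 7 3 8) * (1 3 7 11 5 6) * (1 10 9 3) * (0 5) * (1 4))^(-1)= (0 11 10 2 8 3 9 6 5)(1 4)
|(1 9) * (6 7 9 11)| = |(1 11 6 7 9)| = 5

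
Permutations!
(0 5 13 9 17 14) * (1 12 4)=(0 5 13 9 17 14)(1 12 4)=[5, 12, 2, 3, 1, 13, 6, 7, 8, 17, 10, 11, 4, 9, 0, 15, 16, 14]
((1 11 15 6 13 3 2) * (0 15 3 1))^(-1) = (0 2 3 11 1 13 6 15)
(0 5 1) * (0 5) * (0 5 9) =(0 5 1 9) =[5, 9, 2, 3, 4, 1, 6, 7, 8, 0]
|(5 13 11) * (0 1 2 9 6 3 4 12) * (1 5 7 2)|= 11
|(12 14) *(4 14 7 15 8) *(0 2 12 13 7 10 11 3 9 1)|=24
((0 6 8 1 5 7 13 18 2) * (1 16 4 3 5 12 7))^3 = (0 16 5 7 2 8 3 12 18 6 4 1 13) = ((0 6 8 16 4 3 5 1 12 7 13 18 2))^3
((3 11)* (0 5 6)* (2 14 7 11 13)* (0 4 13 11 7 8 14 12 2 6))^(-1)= ((0 5)(2 12)(3 11)(4 13 6)(8 14))^(-1)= (0 5)(2 12)(3 11)(4 6 13)(8 14)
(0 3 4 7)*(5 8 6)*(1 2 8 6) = (0 3 4 7)(1 2 8)(5 6) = [3, 2, 8, 4, 7, 6, 5, 0, 1]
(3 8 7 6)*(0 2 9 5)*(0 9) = [2, 1, 0, 8, 4, 9, 3, 6, 7, 5] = (0 2)(3 8 7 6)(5 9)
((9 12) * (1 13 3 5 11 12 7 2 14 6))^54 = (1 6 14 2 7 9 12 11 5 3 13)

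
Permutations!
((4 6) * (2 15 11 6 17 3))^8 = ((2 15 11 6 4 17 3))^8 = (2 15 11 6 4 17 3)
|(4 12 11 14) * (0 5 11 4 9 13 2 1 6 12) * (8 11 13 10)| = 40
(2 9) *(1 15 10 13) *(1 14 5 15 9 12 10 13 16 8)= [0, 9, 12, 3, 4, 15, 6, 7, 1, 2, 16, 11, 10, 14, 5, 13, 8]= (1 9 2 12 10 16 8)(5 15 13 14)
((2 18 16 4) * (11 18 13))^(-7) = (2 4 16 18 11 13) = ((2 13 11 18 16 4))^(-7)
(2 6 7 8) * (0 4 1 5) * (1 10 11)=[4, 5, 6, 3, 10, 0, 7, 8, 2, 9, 11, 1]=(0 4 10 11 1 5)(2 6 7 8)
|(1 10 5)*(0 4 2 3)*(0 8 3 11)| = 12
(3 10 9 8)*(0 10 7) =(0 10 9 8 3 7) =[10, 1, 2, 7, 4, 5, 6, 0, 3, 8, 9]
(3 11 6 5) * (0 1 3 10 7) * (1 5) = [5, 3, 2, 11, 4, 10, 1, 0, 8, 9, 7, 6] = (0 5 10 7)(1 3 11 6)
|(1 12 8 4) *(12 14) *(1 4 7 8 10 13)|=|(1 14 12 10 13)(7 8)|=10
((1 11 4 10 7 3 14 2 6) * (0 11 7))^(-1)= (0 10 4 11)(1 6 2 14 3 7)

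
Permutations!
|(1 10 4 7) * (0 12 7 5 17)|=8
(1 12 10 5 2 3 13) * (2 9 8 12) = (1 2 3 13)(5 9 8 12 10) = [0, 2, 3, 13, 4, 9, 6, 7, 12, 8, 5, 11, 10, 1]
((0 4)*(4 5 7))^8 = (7)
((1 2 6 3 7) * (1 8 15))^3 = (1 3 15 6 8 2 7)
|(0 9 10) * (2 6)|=6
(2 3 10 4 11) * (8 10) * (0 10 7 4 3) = [10, 1, 0, 8, 11, 5, 6, 4, 7, 9, 3, 2] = (0 10 3 8 7 4 11 2)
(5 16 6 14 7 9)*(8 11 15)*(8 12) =(5 16 6 14 7 9)(8 11 15 12) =[0, 1, 2, 3, 4, 16, 14, 9, 11, 5, 10, 15, 8, 13, 7, 12, 6]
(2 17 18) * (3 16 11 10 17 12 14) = (2 12 14 3 16 11 10 17 18) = [0, 1, 12, 16, 4, 5, 6, 7, 8, 9, 17, 10, 14, 13, 3, 15, 11, 18, 2]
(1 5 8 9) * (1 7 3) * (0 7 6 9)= [7, 5, 2, 1, 4, 8, 9, 3, 0, 6]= (0 7 3 1 5 8)(6 9)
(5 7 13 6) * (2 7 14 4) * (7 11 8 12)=(2 11 8 12 7 13 6 5 14 4)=[0, 1, 11, 3, 2, 14, 5, 13, 12, 9, 10, 8, 7, 6, 4]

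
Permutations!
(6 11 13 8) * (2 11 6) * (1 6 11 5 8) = (1 6 11 13)(2 5 8) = [0, 6, 5, 3, 4, 8, 11, 7, 2, 9, 10, 13, 12, 1]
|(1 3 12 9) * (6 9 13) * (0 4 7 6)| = 9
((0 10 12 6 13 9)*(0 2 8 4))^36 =((0 10 12 6 13 9 2 8 4))^36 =(13)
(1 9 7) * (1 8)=(1 9 7 8)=[0, 9, 2, 3, 4, 5, 6, 8, 1, 7]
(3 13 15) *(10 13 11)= [0, 1, 2, 11, 4, 5, 6, 7, 8, 9, 13, 10, 12, 15, 14, 3]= (3 11 10 13 15)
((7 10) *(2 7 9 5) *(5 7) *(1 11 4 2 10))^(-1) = (1 7 9 10 5 2 4 11)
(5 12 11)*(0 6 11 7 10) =(0 6 11 5 12 7 10) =[6, 1, 2, 3, 4, 12, 11, 10, 8, 9, 0, 5, 7]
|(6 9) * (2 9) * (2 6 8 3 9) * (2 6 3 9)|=|(2 6 3)(8 9)|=6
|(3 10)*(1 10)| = 3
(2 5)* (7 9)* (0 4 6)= (0 4 6)(2 5)(7 9)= [4, 1, 5, 3, 6, 2, 0, 9, 8, 7]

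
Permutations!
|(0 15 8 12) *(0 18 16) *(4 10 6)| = |(0 15 8 12 18 16)(4 10 6)| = 6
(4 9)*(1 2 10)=(1 2 10)(4 9)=[0, 2, 10, 3, 9, 5, 6, 7, 8, 4, 1]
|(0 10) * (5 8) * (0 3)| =|(0 10 3)(5 8)| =6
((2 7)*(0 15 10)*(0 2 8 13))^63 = ((0 15 10 2 7 8 13))^63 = (15)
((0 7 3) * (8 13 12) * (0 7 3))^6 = (13)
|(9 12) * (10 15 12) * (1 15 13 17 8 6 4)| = 10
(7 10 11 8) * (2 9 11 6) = [0, 1, 9, 3, 4, 5, 2, 10, 7, 11, 6, 8] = (2 9 11 8 7 10 6)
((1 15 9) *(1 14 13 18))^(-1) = (1 18 13 14 9 15)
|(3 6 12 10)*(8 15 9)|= 12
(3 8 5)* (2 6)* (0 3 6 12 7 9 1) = (0 3 8 5 6 2 12 7 9 1) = [3, 0, 12, 8, 4, 6, 2, 9, 5, 1, 10, 11, 7]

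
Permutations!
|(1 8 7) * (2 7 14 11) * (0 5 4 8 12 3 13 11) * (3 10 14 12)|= |(0 5 4 8 12 10 14)(1 3 13 11 2 7)|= 42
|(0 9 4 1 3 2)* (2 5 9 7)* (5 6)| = 6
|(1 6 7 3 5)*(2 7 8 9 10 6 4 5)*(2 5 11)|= 28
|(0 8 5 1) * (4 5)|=5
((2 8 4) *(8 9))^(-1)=((2 9 8 4))^(-1)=(2 4 8 9)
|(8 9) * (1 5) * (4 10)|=2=|(1 5)(4 10)(8 9)|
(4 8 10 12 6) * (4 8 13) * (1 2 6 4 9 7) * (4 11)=[0, 2, 6, 3, 13, 5, 8, 1, 10, 7, 12, 4, 11, 9]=(1 2 6 8 10 12 11 4 13 9 7)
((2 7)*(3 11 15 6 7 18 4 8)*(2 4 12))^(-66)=((2 18 12)(3 11 15 6 7 4 8))^(-66)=(18)(3 7 11 4 15 8 6)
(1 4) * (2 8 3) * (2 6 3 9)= (1 4)(2 8 9)(3 6)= [0, 4, 8, 6, 1, 5, 3, 7, 9, 2]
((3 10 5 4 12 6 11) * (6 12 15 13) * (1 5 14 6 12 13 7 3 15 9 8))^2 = ((1 5 4 9 8)(3 10 14 6 11 15 7)(12 13))^2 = (1 4 8 5 9)(3 14 11 7 10 6 15)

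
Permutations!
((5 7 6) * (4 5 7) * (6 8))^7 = ((4 5)(6 7 8))^7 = (4 5)(6 7 8)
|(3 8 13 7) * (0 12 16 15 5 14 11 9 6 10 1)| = 44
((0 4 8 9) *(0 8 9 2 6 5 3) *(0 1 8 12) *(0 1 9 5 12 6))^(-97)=(0 3 12 2 5 6 8 4 9 1)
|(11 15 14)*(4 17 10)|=|(4 17 10)(11 15 14)|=3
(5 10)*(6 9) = (5 10)(6 9) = [0, 1, 2, 3, 4, 10, 9, 7, 8, 6, 5]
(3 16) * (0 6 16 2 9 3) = (0 6 16)(2 9 3) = [6, 1, 9, 2, 4, 5, 16, 7, 8, 3, 10, 11, 12, 13, 14, 15, 0]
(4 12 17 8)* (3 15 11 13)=[0, 1, 2, 15, 12, 5, 6, 7, 4, 9, 10, 13, 17, 3, 14, 11, 16, 8]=(3 15 11 13)(4 12 17 8)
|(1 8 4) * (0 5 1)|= 5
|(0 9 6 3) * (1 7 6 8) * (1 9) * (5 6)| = 6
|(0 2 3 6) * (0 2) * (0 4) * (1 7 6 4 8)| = 8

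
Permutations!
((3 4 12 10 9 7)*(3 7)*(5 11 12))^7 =((3 4 5 11 12 10 9))^7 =(12)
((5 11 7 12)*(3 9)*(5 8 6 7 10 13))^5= ((3 9)(5 11 10 13)(6 7 12 8))^5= (3 9)(5 11 10 13)(6 7 12 8)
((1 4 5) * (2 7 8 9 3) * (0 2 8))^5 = (0 7 2)(1 5 4)(3 9 8)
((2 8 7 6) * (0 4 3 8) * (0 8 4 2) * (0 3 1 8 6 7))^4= (0 4 2 1 6 8 3)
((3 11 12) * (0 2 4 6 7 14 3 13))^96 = (0 3 4 12 7)(2 11 6 13 14)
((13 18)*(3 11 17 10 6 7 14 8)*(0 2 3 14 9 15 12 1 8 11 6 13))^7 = ((0 2 3 6 7 9 15 12 1 8 14 11 17 10 13 18))^7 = (0 12 13 9 17 6 14 2 1 18 15 10 7 11 3 8)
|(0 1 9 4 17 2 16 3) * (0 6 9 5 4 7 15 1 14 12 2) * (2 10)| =|(0 14 12 10 2 16 3 6 9 7 15 1 5 4 17)| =15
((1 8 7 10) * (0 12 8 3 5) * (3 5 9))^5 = (0 1 7 12 5 10 8)(3 9)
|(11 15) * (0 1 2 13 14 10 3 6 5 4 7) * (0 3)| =30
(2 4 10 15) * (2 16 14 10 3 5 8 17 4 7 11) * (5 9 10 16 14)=[0, 1, 7, 9, 3, 8, 6, 11, 17, 10, 15, 2, 12, 13, 16, 14, 5, 4]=(2 7 11)(3 9 10 15 14 16 5 8 17 4)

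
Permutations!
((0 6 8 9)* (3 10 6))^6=(10)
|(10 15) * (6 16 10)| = 4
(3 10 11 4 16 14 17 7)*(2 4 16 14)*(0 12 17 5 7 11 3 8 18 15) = (0 12 17 11 16 2 4 14 5 7 8 18 15)(3 10) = [12, 1, 4, 10, 14, 7, 6, 8, 18, 9, 3, 16, 17, 13, 5, 0, 2, 11, 15]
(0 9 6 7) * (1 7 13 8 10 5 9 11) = (0 11 1 7)(5 9 6 13 8 10) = [11, 7, 2, 3, 4, 9, 13, 0, 10, 6, 5, 1, 12, 8]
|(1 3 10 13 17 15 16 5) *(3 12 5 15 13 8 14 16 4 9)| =24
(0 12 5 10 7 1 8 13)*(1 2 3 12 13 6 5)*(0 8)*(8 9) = (0 13 9 8 6 5 10 7 2 3 12 1) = [13, 0, 3, 12, 4, 10, 5, 2, 6, 8, 7, 11, 1, 9]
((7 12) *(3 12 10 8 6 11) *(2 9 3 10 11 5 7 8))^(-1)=((2 9 3 12 8 6 5 7 11 10))^(-1)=(2 10 11 7 5 6 8 12 3 9)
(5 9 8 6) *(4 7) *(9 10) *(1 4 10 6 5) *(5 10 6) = (1 4 7 6)(8 10 9) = [0, 4, 2, 3, 7, 5, 1, 6, 10, 8, 9]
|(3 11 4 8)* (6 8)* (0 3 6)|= |(0 3 11 4)(6 8)|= 4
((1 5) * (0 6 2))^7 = (0 6 2)(1 5)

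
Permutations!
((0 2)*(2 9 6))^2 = (0 6)(2 9) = ((0 9 6 2))^2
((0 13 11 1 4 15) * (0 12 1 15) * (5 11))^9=(0 13 5 11 15 12 1 4)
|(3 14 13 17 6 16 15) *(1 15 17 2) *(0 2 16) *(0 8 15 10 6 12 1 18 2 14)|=12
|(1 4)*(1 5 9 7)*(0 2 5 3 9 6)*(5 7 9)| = 8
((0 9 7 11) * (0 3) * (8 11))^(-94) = ((0 9 7 8 11 3))^(-94) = (0 7 11)(3 9 8)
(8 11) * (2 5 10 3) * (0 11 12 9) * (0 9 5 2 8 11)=[0, 1, 2, 8, 4, 10, 6, 7, 12, 9, 3, 11, 5]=(3 8 12 5 10)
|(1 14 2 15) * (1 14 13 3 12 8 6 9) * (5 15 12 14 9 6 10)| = 11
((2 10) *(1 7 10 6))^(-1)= (1 6 2 10 7)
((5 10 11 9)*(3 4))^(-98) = ((3 4)(5 10 11 9))^(-98) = (5 11)(9 10)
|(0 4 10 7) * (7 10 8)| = |(10)(0 4 8 7)| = 4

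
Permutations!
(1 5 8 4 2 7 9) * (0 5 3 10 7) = [5, 3, 0, 10, 2, 8, 6, 9, 4, 1, 7] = (0 5 8 4 2)(1 3 10 7 9)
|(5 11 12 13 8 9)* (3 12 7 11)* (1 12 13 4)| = |(1 12 4)(3 13 8 9 5)(7 11)| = 30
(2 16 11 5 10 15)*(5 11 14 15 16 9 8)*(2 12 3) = (2 9 8 5 10 16 14 15 12 3) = [0, 1, 9, 2, 4, 10, 6, 7, 5, 8, 16, 11, 3, 13, 15, 12, 14]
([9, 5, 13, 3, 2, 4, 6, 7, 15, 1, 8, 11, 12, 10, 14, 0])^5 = (0 2)(1 10)(4 15)(5 8)(9 13)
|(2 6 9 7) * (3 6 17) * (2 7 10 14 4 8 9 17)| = 15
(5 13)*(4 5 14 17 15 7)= (4 5 13 14 17 15 7)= [0, 1, 2, 3, 5, 13, 6, 4, 8, 9, 10, 11, 12, 14, 17, 7, 16, 15]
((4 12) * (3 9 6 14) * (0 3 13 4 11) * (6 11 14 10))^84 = (14)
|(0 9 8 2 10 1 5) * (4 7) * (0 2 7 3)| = |(0 9 8 7 4 3)(1 5 2 10)| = 12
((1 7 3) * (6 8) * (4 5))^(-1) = (1 3 7)(4 5)(6 8)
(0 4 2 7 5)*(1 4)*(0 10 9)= (0 1 4 2 7 5 10 9)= [1, 4, 7, 3, 2, 10, 6, 5, 8, 0, 9]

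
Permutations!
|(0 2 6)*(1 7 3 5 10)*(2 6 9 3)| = 14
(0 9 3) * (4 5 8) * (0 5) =(0 9 3 5 8 4) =[9, 1, 2, 5, 0, 8, 6, 7, 4, 3]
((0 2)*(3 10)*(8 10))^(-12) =(10)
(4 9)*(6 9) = (4 6 9) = [0, 1, 2, 3, 6, 5, 9, 7, 8, 4]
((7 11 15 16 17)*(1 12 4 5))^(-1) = ((1 12 4 5)(7 11 15 16 17))^(-1) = (1 5 4 12)(7 17 16 15 11)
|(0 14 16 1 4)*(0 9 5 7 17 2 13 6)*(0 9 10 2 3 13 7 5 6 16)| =18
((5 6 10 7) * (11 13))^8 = (13)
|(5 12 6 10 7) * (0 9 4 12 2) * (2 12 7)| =|(0 9 4 7 5 12 6 10 2)| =9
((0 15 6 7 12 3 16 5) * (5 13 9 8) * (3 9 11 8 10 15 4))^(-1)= (0 5 8 11 13 16 3 4)(6 15 10 9 12 7)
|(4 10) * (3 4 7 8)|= 5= |(3 4 10 7 8)|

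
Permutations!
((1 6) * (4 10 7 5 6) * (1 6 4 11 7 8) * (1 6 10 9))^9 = ((1 11 7 5 4 9)(6 10 8))^9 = (1 5)(4 11)(7 9)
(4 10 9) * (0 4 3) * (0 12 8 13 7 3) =(0 4 10 9)(3 12 8 13 7) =[4, 1, 2, 12, 10, 5, 6, 3, 13, 0, 9, 11, 8, 7]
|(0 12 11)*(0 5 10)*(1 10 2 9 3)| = |(0 12 11 5 2 9 3 1 10)| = 9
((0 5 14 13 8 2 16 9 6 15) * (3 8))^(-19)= (0 13 2 6 5 3 16 15 14 8 9)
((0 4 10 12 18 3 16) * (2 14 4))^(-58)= (0 12 2 18 14 3 4 16 10)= ((0 2 14 4 10 12 18 3 16))^(-58)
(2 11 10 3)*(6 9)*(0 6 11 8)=(0 6 9 11 10 3 2 8)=[6, 1, 8, 2, 4, 5, 9, 7, 0, 11, 3, 10]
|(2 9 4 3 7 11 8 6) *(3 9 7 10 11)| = 14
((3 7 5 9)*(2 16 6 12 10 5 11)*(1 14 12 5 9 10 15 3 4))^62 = ((1 14 12 15 3 7 11 2 16 6 5 10 9 4))^62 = (1 11 9 3 5 12 16)(2 4 7 10 15 6 14)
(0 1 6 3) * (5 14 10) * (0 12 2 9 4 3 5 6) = (0 1)(2 9 4 3 12)(5 14 10 6) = [1, 0, 9, 12, 3, 14, 5, 7, 8, 4, 6, 11, 2, 13, 10]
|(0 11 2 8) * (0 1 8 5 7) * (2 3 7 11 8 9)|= |(0 8 1 9 2 5 11 3 7)|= 9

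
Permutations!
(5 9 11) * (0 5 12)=(0 5 9 11 12)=[5, 1, 2, 3, 4, 9, 6, 7, 8, 11, 10, 12, 0]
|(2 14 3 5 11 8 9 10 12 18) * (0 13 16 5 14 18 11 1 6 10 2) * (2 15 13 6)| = 14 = |(0 6 10 12 11 8 9 15 13 16 5 1 2 18)(3 14)|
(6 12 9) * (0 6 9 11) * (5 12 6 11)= [11, 1, 2, 3, 4, 12, 6, 7, 8, 9, 10, 0, 5]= (0 11)(5 12)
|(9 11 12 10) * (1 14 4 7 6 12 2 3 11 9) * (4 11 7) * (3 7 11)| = |(1 14 3 11 2 7 6 12 10)| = 9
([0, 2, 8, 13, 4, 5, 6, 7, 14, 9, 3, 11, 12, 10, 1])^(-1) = [0, 14, 1, 10, 4, 5, 6, 7, 2, 9, 13, 11, 12, 3, 8]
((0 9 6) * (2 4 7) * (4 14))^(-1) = (0 6 9)(2 7 4 14)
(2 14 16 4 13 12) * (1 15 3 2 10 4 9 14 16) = [0, 15, 16, 2, 13, 5, 6, 7, 8, 14, 4, 11, 10, 12, 1, 3, 9] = (1 15 3 2 16 9 14)(4 13 12 10)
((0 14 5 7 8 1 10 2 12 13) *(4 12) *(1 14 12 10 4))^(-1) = (0 13 12)(1 2 10 4)(5 14 8 7)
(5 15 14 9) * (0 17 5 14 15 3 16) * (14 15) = (0 17 5 3 16)(9 15 14) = [17, 1, 2, 16, 4, 3, 6, 7, 8, 15, 10, 11, 12, 13, 9, 14, 0, 5]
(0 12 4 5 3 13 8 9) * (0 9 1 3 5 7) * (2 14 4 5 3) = (0 12 5 3 13 8 1 2 14 4 7) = [12, 2, 14, 13, 7, 3, 6, 0, 1, 9, 10, 11, 5, 8, 4]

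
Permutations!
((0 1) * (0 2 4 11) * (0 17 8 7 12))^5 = (0 17 1 8 2 7 4 12 11)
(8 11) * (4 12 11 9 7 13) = (4 12 11 8 9 7 13) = [0, 1, 2, 3, 12, 5, 6, 13, 9, 7, 10, 8, 11, 4]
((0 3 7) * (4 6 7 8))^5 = ((0 3 8 4 6 7))^5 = (0 7 6 4 8 3)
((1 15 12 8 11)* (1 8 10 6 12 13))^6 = (15) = ((1 15 13)(6 12 10)(8 11))^6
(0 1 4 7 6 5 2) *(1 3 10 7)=(0 3 10 7 6 5 2)(1 4)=[3, 4, 0, 10, 1, 2, 5, 6, 8, 9, 7]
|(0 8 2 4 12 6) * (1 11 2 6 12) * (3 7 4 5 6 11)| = |(12)(0 8 11 2 5 6)(1 3 7 4)| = 12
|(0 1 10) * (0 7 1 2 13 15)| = |(0 2 13 15)(1 10 7)| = 12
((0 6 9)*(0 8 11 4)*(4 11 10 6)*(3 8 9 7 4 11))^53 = (0 6 3 4 10 11 7 8)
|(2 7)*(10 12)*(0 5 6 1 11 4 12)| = |(0 5 6 1 11 4 12 10)(2 7)| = 8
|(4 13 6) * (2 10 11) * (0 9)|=|(0 9)(2 10 11)(4 13 6)|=6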